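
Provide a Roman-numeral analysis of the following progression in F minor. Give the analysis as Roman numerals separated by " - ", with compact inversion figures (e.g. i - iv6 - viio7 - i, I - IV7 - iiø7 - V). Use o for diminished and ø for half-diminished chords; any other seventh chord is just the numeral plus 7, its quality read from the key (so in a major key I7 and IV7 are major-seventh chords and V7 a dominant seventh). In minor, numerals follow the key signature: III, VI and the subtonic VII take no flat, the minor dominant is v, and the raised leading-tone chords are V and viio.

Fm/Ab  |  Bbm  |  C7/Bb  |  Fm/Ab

i6 - iv - V42 - i6

Fm/Ab: minor triad on F = scale degree 1 → i6.
Bbm has root Bb, degree 4 in F minor, so iv.
C7/Bb: root C is the dominant; dominant seventh chord there is V42.
Fm/Ab: minor triad on F = scale degree 1 → i6.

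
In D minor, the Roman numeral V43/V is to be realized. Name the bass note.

B

The applied chord V43/V is rooted on E: E-G#-B-D.
The figure 43 means second inversion — the fifth is in the bass.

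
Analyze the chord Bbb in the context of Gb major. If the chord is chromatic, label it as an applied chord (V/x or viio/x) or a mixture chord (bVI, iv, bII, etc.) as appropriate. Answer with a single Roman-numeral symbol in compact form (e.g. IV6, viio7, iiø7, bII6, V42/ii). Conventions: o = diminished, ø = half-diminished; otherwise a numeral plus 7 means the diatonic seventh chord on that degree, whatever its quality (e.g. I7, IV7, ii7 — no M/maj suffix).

bIII

The pitches Bbb-Db-Fb form a major triad rooted on Bbb.
Bbb is the lowered third degree of Gb major (diatonic 3 would be Bb). This is a major triad on the lowered third degree, borrowed from the parallel minor.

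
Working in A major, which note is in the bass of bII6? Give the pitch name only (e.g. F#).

bII in A major has root Bb; the chord is Bb-D-F.
The figure 6 means first inversion — the third is in the bass.

D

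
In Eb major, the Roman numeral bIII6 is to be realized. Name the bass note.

bIII in Eb major has root Gb; the chord is Gb-Bb-Db.
The figure 6 means first inversion — the third is in the bass.

Bb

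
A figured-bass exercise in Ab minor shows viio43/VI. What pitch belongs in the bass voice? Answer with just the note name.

Bbb

The applied chord viio43/VI is rooted on Eb: Eb-Gb-Bbb-Dbb.
The figure 43 means second inversion — the fifth is in the bass.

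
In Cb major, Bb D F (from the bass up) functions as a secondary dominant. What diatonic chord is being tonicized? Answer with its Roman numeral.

iii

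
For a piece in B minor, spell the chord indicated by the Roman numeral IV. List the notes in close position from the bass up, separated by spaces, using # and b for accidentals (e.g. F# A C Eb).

Scale degree 4 in B minor is E; here the chord built on it is altered to a major triad. IV is the major subdominant, borrowed from the parallel major.
So the chord is E-G#-B, a major triad.

E G# B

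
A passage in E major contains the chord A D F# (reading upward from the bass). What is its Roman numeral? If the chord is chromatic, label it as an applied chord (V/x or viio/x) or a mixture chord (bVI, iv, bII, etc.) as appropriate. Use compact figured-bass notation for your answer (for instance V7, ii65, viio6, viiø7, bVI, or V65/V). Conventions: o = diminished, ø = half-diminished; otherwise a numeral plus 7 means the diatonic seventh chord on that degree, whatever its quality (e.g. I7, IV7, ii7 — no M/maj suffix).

bVII64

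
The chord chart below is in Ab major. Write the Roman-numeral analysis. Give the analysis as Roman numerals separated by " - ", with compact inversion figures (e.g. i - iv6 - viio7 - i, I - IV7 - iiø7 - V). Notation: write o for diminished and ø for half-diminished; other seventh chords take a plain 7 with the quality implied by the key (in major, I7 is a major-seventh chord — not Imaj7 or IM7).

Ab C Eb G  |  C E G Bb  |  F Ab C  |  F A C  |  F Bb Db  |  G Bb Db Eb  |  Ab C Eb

Ab-C-Eb-G: major seventh chord on Ab = scale degree 1 → I7.
C-E-G-Bb: chromatic; C is V of vi, so V7/vi.
F-Ab-C: root F is the submediant; minor triad there is vi.
F-A-C: chromatic; F is V of ii, so V/ii.
F-Bb-Db: minor triad on Bb = scale degree 2 → ii64.
G-Bb-Db-Eb: root Eb is the dominant; dominant seventh chord there is V65.
Ab-C-Eb has root Ab, degree 1 in Ab major, so I.

I7 - V7/vi - vi - V/ii - ii64 - V65 - I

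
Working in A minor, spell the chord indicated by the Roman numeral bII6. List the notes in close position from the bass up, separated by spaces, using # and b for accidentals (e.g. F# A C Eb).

Scale degree 2 in A minor is B; lowering it a half step gives Bb. bII6 is the Neapolitan sixth — a major triad on the lowered second degree, here in its customary first inversion.
So the chord is Bb-D-F, a major triad.
The figured bass 6 indicates first inversion, placing the third (D) in the bass: D-F-Bb.

D F Bb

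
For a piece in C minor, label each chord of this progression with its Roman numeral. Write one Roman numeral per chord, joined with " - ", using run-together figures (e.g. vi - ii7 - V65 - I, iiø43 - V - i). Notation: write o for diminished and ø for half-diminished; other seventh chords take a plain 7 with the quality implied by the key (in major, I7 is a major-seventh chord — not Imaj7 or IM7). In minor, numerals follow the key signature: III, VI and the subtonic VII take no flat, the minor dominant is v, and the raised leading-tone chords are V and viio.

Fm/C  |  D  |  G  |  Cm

iv64 - V/V - V - i

Fm/C has root F, degree 4 in C minor, so iv64.
D: a major triad on D, the applied dominant of V → V/V.
G: major triad on G = scale degree 5 → V.
Cm: minor triad on C = scale degree 1 → i.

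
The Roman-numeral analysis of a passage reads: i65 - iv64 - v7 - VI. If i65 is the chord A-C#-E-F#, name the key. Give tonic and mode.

The chord F#m7/A is a minor seventh chord rooted on F#; its label is i65.
If F# is scale degree 1 and the mode makes that degree carry a minor seventh chord, the tonic is F# and the mode is minor.

F# minor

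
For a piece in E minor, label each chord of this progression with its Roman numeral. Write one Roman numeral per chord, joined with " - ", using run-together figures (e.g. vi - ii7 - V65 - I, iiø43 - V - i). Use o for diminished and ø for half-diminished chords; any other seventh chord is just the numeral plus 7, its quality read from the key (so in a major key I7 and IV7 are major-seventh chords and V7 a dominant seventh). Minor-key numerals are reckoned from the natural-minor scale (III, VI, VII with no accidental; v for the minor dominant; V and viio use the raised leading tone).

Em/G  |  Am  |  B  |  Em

i6 - iv - V - i

Em/G has root E, degree 1 in E minor, so i6.
Am has root A, degree 4 in E minor, so iv.
B: major triad on B = scale degree 5 → V.
Em: root E is the tonic; minor triad there is i.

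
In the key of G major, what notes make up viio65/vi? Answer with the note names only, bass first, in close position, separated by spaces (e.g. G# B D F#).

The slash marks an applied leading-tone chord: viio of vi. In G major, vi is E, so the leading tone to it is D#, a half step below.
Building a fully diminished seventh chord on D# gives D#-F#-A-C.
The figured bass 65 indicates first inversion, placing the third (F#) in the bass: F#-A-C-D#.

F# A C D#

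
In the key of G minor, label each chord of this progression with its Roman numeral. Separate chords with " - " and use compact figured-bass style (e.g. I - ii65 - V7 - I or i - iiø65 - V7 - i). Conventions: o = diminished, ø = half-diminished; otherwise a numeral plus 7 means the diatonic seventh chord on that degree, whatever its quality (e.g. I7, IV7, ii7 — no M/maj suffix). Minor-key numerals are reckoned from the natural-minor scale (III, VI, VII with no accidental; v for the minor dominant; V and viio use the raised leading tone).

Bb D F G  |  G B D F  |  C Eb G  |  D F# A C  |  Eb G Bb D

Bb-D-F-G: minor seventh chord on G = scale degree 1 → i65.
G-B-D-F: a dominant seventh chord on G, the applied dominant of iv → V7/iv.
C-Eb-G has root C, degree 4 in G minor, so iv.
D-F#-A-C has root D, degree 5 in G minor, so V7.
Eb-G-Bb-D has root Eb, degree 6 in G minor, so VI7.

i65 - V7/iv - iv - V7 - VI7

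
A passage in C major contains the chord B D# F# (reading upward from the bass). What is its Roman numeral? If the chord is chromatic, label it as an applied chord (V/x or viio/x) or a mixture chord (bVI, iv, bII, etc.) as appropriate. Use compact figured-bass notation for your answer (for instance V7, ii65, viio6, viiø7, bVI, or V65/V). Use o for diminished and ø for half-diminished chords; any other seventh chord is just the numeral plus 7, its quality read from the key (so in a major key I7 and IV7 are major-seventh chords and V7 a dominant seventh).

The pitches B-D#-F# form a major triad rooted on B.
B is not a diatonic chord root with this quality in C major, but it lies a perfect fifth above E (iii), so the chord functions as an applied dominant of iii.

V/iii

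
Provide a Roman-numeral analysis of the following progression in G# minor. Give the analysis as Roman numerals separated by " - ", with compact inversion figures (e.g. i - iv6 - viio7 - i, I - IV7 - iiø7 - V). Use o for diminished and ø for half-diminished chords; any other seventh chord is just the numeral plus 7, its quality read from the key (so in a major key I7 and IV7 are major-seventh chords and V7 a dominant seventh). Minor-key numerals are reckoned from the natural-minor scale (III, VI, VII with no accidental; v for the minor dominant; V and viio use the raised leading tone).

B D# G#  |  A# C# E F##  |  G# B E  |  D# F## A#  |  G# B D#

i6 - viio65 - VI6 - V - i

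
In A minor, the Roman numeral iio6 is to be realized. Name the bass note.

D

iio in A minor has root B; the chord is B-D-F.
The figure 6 means first inversion — the third is in the bass.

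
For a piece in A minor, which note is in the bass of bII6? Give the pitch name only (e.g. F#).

D

bII in A minor has root Bb; the chord is Bb-D-F.
The figure 6 means first inversion — the third is in the bass.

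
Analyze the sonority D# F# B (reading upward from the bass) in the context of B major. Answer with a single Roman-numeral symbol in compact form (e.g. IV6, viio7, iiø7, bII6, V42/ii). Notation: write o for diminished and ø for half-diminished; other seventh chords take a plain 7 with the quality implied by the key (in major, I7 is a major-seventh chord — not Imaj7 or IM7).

I6

Stacked in thirds the chord is B-D#-F#: a major triad on B.
B is scale degree 1 in B major, and a major triad on that degree is written I.
With D# in the bass the chord is in first inversion, so the figured bass is 6.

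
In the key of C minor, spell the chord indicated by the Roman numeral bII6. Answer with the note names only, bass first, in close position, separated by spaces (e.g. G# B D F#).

bII6 is the Neapolitan sixth — a major triad on the lowered second degree, here in its customary first inversion. In C minor that root is Db.
So the chord is Db-F-Ab.
With the 6 figure the chord is in first inversion; from the bass F upward in close position it reads F-Ab-Db.

F Ab Db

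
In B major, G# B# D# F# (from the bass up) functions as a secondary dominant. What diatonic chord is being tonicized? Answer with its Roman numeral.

The chord is a dominant seventh chord on G#.
A dominant resolves down a perfect fifth: G# → C#. In B major, C# is scale degree 2, i.e. ii.

ii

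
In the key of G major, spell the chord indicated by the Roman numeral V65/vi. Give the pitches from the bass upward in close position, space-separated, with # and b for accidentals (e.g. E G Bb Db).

D# F# A B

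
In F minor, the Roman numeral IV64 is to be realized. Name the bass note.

IV in F minor has root Bb; the chord is Bb-D-F.
The figure 64 means second inversion — the fifth is in the bass.

F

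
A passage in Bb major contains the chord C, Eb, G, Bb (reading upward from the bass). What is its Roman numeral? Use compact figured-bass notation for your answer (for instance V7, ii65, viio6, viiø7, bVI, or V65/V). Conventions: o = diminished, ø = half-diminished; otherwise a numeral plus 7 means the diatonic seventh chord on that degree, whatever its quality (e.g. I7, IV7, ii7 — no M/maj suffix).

ii7

Stacked in thirds the chord is C-Eb-G-Bb: a minor seventh chord on C.
C is scale degree 2 in Bb major, and a minor seventh chord on that degree is written ii7.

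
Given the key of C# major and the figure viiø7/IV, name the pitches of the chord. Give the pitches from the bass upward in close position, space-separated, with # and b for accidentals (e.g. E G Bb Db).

E# G# B D#

The slash marks an applied leading-tone chord: viio of IV. In C# major, IV is F#, so the leading tone to it is E#, a half step below.
Building a half-diminished seventh chord on E# gives E#-G#-B-D#.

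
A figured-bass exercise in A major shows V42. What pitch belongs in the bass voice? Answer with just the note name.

D

V in A major has root E; the chord is E-G#-B-D.
The figure 42 means third inversion — the seventh is in the bass.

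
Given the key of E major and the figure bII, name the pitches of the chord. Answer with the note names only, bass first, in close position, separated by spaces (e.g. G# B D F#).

F A C

Scale degree 2 in E major is F#; lowering it a half step gives F. bII is the Neapolitan chord — a major triad on the lowered second degree.
So the chord is F-A-C.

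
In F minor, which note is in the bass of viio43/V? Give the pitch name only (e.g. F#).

The applied chord viio43/V is rooted on B: B-D-F-Ab.
The figure 43 means second inversion — the fifth is in the bass.

F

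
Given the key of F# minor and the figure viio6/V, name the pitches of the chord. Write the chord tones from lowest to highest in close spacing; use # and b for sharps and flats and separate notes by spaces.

viio6/V is a secondary leading-tone chord. The target V is C# in F# minor; the applied chord is rooted a semitone below, on B#.
Building a diminished triad on B# gives B#-D#-F#.
With the 6 figure the chord is in first inversion; from the bass D# upward in close position it reads D#-F#-B#.

D# F# B#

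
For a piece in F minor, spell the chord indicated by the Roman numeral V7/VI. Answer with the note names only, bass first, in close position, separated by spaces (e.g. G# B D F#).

Ab C Eb Gb

The slash means an applied dominant: we want the dominant of VI. In F minor, VI is Db major, and its dominant is built on Ab.
Building a dominant seventh chord on Ab gives Ab-C-Eb-Gb.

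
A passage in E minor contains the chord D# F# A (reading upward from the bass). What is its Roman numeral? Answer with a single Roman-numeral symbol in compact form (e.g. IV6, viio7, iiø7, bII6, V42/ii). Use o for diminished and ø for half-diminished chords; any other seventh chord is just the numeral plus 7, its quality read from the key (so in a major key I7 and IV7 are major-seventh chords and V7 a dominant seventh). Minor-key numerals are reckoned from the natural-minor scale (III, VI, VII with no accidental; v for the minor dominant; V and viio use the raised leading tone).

The pitches D#-F#-A form a diminished triad rooted on D#.
In E minor, D# is the leading tone; the diatonic diminished triad there is viio.

viio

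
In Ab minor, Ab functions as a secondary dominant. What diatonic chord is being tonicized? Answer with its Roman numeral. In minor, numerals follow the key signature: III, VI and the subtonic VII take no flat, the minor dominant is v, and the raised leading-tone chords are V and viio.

iv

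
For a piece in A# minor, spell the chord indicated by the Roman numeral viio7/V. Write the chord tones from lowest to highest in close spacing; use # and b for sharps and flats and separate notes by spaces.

viio7/V is a secondary leading-tone chord. The target V is E# in A# minor; the applied chord is rooted a semitone below, on D##.
Building a fully diminished seventh chord on D## gives D##-F##-A#-C#.

D## F## A# C#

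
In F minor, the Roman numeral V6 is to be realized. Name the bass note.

E

V in F minor has root C; the chord is C-E-G.
The figure 6 means first inversion — the third is in the bass.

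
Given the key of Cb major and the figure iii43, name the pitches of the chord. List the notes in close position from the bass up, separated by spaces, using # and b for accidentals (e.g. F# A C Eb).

The numeral's case and figure indicate a minor seventh chord. In Cb major its root, the mediant, is Eb.
Stacking thirds from Eb gives Eb-Gb-Bb-Db.
With the 43 figure the chord is in second inversion; from the bass Bb upward in close position it reads Bb-Db-Eb-Gb.

Bb Db Eb Gb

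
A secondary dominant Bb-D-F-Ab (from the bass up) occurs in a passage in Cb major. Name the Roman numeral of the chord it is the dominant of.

The chord is a dominant seventh chord on Bb.
A dominant resolves down a perfect fifth: Bb → Eb. In Cb major, Eb is scale degree 3, i.e. iii.

iii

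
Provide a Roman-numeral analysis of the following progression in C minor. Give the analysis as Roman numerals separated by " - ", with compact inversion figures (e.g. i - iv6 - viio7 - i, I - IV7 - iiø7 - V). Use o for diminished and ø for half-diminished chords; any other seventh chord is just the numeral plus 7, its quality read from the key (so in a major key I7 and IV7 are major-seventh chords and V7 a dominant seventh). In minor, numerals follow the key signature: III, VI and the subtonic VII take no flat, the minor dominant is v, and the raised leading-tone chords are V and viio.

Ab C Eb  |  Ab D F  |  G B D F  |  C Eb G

Ab-C-Eb has root Ab, degree 6 in C minor, so VI.
Ab-D-F has root D, degree 2 in C minor, so iio64.
G-B-D-F: dominant seventh chord on G = scale degree 5 → V7.
C-Eb-G: root C is the tonic; minor triad there is i.

VI - iio64 - V7 - i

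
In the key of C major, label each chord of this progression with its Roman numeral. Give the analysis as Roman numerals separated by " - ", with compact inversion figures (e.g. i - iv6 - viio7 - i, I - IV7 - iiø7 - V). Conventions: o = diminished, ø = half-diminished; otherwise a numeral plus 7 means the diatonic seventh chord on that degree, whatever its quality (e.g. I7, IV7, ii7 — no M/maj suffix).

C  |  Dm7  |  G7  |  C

C has root C, degree 1 in C major, so I.
Dm7 has root D, degree 2 in C major, so ii7.
G7 has root G, degree 5 in C major, so V7.
C: major triad on C = scale degree 1 → I.

I - ii7 - V7 - I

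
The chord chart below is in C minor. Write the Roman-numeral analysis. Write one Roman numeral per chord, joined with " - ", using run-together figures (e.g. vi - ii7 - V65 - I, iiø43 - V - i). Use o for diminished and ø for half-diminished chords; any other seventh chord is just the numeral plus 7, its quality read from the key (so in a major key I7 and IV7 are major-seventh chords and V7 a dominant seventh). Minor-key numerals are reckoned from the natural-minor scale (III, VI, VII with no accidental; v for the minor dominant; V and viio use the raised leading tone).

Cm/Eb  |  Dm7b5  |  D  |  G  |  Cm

i6 - iiø7 - V/V - V - i

Cm/Eb: minor triad on C = scale degree 1 → i6.
Dm7b5: half-diminished seventh chord on D = scale degree 2 → iiø7.
D is the secondary dominant of V (major triad on D): V/V.
G: root G is the dominant; major triad there is V.
Cm: minor triad on C = scale degree 1 → i.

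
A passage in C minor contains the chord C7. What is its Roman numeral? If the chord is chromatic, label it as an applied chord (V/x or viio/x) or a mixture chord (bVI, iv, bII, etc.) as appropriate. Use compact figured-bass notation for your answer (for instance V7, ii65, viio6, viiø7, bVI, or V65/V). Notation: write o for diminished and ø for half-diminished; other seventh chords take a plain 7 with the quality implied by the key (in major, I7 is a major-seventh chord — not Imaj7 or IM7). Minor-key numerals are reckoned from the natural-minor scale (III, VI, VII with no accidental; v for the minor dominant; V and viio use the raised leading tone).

V7/iv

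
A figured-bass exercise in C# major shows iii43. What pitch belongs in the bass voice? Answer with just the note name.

iii in C# major has root E#; the chord is E#-G#-B#-D#.
The figure 43 means second inversion — the fifth is in the bass.

B#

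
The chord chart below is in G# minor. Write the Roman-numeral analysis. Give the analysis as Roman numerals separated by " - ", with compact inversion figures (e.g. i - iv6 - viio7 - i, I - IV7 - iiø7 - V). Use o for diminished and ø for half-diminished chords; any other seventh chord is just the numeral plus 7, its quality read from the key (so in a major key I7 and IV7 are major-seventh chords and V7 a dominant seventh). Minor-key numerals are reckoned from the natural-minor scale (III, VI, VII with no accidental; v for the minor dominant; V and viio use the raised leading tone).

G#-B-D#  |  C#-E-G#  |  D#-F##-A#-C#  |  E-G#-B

G#-B-D#: minor triad on G# = scale degree 1 → i.
C#-E-G#: root C# is the subdominant; minor triad there is iv.
D#-F##-A#-C#: dominant seventh chord on D# = scale degree 5 → V7.
E-G#-B: root E is the submediant; major triad there is VI.

i - iv - V7 - VI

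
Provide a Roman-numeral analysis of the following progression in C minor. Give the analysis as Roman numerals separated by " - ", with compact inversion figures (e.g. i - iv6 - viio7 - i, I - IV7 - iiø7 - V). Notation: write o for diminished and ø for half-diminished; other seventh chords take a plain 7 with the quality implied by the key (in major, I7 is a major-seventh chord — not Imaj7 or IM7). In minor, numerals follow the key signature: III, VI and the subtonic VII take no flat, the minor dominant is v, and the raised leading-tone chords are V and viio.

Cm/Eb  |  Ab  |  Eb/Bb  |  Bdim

Cm/Eb has root C, degree 1 in C minor, so i6.
Ab: major triad on Ab = scale degree 6 → VI.
Eb/Bb: major triad on Eb = scale degree 3 → III64.
Bdim: diminished triad on B = scale degree 7 → viio.

i6 - VI - III64 - viio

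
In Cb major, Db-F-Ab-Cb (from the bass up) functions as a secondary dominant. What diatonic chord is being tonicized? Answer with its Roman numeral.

The chord is a dominant seventh chord on Db.
A dominant resolves down a perfect fifth: Db → Gb. In Cb major, Gb is scale degree 5, i.e. V.

V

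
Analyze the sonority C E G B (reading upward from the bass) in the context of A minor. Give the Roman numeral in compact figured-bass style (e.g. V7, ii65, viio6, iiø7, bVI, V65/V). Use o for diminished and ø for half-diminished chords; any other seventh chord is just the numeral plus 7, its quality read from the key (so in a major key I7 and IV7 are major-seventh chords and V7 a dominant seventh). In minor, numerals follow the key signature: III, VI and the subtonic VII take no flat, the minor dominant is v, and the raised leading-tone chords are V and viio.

III7

The pitches C-E-G-B form a major seventh chord rooted on C.
C is scale degree 3 in A minor, and a major seventh chord on that degree is written III7.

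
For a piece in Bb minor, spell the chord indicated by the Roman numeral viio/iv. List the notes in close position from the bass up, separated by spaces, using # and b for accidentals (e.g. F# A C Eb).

D F Ab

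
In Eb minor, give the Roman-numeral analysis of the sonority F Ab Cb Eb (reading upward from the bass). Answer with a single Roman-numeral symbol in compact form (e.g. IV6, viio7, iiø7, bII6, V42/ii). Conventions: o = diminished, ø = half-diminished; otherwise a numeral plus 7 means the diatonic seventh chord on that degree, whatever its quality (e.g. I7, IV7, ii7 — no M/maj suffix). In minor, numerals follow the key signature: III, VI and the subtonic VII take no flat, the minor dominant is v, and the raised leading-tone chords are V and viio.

The pitches F-Ab-Cb-Eb form a half-diminished seventh chord rooted on F.
F is scale degree 2 in Eb minor, and a half-diminished seventh chord on that degree is written iiø7.

iiø7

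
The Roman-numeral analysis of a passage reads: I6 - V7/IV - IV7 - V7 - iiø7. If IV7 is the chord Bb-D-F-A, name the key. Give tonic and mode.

F major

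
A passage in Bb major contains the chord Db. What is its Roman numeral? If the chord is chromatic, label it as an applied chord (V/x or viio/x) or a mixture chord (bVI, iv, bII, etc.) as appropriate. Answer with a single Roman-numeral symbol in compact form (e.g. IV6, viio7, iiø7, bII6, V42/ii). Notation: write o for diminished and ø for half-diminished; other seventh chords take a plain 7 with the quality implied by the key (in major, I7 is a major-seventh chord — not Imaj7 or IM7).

bIII

Stacked in thirds the chord is Db-F-Ab: a major triad on Db.
Db is the lowered third degree of Bb major (diatonic 3 would be D). This is a major triad on the lowered third degree, borrowed from the parallel minor.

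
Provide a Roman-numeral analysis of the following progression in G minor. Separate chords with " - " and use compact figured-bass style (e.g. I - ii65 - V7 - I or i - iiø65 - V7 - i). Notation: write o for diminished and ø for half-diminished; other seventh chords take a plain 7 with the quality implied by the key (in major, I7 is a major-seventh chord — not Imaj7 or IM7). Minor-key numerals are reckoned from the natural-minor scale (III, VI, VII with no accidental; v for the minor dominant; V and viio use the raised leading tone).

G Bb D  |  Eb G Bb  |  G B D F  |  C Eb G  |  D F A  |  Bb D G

G-Bb-D has root G, degree 1 in G minor, so i.
Eb-G-Bb: major triad on Eb = scale degree 6 → VI.
G-B-D-F is the secondary dominant of iv (dominant seventh chord on G): V7/iv.
C-Eb-G: minor triad on C = scale degree 4 → iv.
D-F-A: minor triad on D = scale degree 5 → v.
Bb-D-G: minor triad on G = scale degree 1 → i6.

i - VI - V7/iv - iv - v - i6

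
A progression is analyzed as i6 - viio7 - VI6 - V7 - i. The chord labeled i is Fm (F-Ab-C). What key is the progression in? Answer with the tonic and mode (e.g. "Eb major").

F minor

i is given as F-Ab-C — a minor triad with root F.
If F is scale degree 1 and the mode makes that degree carry a minor triad, the tonic is F and the mode is minor.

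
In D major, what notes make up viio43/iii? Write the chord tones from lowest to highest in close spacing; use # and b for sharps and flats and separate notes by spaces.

B D E# G#

The slash marks an applied leading-tone chord: viio of iii. In D major, iii is F#, so the leading tone to it is E#, a half step below.
Building a fully diminished seventh chord on E# gives E#-G#-B-D.
The figured bass 43 indicates second inversion, placing the fifth (B) in the bass: B-D-E#-G#.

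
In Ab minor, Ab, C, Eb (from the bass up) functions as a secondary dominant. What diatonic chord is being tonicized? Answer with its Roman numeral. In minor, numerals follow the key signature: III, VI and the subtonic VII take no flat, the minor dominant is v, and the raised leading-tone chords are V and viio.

The chord is a major triad on Ab.
A dominant resolves down a perfect fifth: Ab → Db. In Ab minor, Db is scale degree 4, i.e. iv.

iv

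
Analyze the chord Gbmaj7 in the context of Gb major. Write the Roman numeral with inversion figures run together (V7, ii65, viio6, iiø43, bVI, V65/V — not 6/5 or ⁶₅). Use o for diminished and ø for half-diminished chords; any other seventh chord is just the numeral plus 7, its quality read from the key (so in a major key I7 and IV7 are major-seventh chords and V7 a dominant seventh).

I7

The pitches Gb-Bb-Db-F form a major seventh chord rooted on Gb.
Gb is scale degree 1 in Gb major, and a major seventh chord on that degree is written I7.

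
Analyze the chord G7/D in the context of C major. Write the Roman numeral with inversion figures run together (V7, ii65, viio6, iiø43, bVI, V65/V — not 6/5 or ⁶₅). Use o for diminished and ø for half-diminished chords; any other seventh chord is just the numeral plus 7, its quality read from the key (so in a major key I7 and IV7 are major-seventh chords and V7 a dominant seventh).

V43

The pitches G-B-D-F form a dominant seventh chord rooted on G.
In C major, G is the dominant; the diatonic dominant seventh chord there is V7.
With D in the bass the chord is in second inversion, so the figured bass is 43.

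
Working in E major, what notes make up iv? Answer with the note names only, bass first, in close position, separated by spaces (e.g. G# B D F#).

A C E

iv is the minor subdominant, borrowed from the parallel minor. In E major that root is A.
So the chord is A-C-E.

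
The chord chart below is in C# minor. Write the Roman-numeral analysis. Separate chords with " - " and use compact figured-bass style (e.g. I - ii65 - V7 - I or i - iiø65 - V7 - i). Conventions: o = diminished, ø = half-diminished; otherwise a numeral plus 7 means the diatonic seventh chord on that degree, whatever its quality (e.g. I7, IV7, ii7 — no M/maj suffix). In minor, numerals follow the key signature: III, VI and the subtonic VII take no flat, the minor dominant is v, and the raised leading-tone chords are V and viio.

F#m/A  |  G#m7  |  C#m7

F#m/A has root F#, degree 4 in C# minor, so iv6.
G#m7: minor seventh chord on G# = scale degree 5 → v7.
C#m7: root C# is the tonic; minor seventh chord there is i7.

iv6 - v7 - i7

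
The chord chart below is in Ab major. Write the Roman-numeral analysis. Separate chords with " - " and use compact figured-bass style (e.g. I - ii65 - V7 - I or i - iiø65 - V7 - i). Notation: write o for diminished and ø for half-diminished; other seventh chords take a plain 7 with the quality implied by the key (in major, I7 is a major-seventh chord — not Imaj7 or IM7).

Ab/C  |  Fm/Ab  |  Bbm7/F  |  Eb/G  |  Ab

I6 - vi6 - ii43 - V6 - I

Ab/C: root Ab is the tonic; major triad there is I6.
Fm/Ab: root F is the submediant; minor triad there is vi6.
Bbm7/F: minor seventh chord on Bb = scale degree 2 → ii43.
Eb/G has root Eb, degree 5 in Ab major, so V6.
Ab: root Ab is the tonic; major triad there is I.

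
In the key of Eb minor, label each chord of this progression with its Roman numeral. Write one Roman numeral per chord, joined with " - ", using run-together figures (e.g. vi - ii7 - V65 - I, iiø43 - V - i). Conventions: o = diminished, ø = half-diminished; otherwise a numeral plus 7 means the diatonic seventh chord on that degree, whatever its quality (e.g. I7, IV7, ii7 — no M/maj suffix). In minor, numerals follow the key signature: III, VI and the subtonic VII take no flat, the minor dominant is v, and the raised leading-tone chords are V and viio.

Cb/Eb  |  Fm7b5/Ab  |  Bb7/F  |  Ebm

Cb/Eb: root Cb is the submediant; major triad there is VI6.
Fm7b5/Ab: root F is the supertonic; half-diminished seventh chord there is iiø65.
Bb7/F: dominant seventh chord on Bb = scale degree 5 → V43.
Ebm: minor triad on Eb = scale degree 1 → i.

VI6 - iiø65 - V43 - i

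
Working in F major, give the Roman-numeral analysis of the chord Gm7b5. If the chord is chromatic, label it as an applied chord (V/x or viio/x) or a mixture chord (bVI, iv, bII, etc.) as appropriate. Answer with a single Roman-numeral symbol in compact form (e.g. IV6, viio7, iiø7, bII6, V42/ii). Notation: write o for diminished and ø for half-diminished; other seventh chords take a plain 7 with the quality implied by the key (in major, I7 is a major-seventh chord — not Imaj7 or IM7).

iiø7

Stacked in thirds the chord is G-Bb-Db-F: a half-diminished seventh chord on G.
G is the second degree of F major. This is the half-diminished supertonic seventh, borrowed from the parallel minor.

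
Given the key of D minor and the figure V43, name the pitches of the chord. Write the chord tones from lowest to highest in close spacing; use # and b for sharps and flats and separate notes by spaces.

E G A C#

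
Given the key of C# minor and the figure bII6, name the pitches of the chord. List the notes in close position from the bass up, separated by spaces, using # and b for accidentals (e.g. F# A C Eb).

Scale degree 2 in C# minor is D#; lowering it a half step gives D. bII6 is the Neapolitan sixth — a major triad on the lowered second degree, here in its customary first inversion.
So the chord is D-F#-A, a major triad.
The figured bass 6 indicates first inversion, placing the third (F#) in the bass: F#-A-D.

F# A D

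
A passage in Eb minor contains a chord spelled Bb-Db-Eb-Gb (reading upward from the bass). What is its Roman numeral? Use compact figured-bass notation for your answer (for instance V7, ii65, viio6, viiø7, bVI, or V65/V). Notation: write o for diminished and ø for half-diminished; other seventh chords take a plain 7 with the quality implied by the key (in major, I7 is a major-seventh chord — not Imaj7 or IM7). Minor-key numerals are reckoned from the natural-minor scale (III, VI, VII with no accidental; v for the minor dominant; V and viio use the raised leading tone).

i43

Stacked in thirds the chord is Eb-Gb-Bb-Db: a minor seventh chord on Eb.
In Eb minor, Eb is the tonic; the diatonic minor seventh chord there is i7.
With Bb in the bass the chord is in second inversion, so the figured bass is 43.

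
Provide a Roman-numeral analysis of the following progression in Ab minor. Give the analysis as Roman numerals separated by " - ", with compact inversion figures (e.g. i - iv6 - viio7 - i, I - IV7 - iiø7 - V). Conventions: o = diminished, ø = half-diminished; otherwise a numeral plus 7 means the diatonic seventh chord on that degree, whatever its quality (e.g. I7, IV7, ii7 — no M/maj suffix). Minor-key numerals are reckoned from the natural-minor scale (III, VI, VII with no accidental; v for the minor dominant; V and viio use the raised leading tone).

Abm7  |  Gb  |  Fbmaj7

i7 - VII - VI7

Abm7 has root Ab, degree 1 in Ab minor, so i7.
Gb: root Gb is the subtonic; major triad there is VII.
Fbmaj7: major seventh chord on Fb = scale degree 6 → VI7.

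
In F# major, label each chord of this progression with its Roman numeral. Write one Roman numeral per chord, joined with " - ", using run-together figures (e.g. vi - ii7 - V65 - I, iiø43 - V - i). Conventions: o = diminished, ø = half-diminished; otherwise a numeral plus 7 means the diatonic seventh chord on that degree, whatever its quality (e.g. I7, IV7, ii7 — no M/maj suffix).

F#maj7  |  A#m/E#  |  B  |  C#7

I7 - iii64 - IV - V7

F#maj7 has root F#, degree 1 in F# major, so I7.
A#m/E#: root A# is the mediant; minor triad there is iii64.
B: major triad on B = scale degree 4 → IV.
C#7: dominant seventh chord on C# = scale degree 5 → V7.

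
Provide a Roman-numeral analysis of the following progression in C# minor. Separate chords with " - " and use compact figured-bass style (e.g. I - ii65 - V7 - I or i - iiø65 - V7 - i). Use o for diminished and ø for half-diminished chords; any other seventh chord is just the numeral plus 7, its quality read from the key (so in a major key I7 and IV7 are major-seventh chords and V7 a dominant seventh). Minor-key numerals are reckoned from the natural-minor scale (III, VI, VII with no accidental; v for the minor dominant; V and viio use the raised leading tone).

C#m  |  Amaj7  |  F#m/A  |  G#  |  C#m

C#m: minor triad on C# = scale degree 1 → i.
Amaj7 has root A, degree 6 in C# minor, so VI7.
F#m/A has root F#, degree 4 in C# minor, so iv6.
G# has root G#, degree 5 in C# minor, so V.
C#m: root C# is the tonic; minor triad there is i.

i - VI7 - iv6 - V - i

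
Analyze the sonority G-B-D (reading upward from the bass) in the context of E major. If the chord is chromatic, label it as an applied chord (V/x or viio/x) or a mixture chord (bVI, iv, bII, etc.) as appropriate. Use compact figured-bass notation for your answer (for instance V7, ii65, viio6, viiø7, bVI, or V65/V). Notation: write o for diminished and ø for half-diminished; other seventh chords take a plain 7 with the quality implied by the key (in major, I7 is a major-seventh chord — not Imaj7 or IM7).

bIII

Stacked in thirds the chord is G-B-D: a major triad on G.
G is the lowered third degree of E major (diatonic 3 would be G#). This is a major triad on the lowered third degree, borrowed from the parallel minor.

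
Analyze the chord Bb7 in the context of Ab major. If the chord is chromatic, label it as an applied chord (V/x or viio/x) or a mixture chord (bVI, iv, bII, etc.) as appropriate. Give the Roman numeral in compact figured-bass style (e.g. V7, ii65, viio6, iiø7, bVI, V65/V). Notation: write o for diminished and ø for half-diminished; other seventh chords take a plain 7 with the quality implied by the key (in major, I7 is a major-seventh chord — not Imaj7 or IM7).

V7/V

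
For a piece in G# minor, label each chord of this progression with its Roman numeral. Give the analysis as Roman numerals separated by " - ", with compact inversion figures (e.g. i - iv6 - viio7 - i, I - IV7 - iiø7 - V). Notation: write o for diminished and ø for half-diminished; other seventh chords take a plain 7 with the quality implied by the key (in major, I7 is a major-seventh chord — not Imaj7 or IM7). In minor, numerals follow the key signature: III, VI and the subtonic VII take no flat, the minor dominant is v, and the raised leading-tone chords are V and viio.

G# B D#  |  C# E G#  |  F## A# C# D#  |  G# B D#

G#-B-D# has root G#, degree 1 in G# minor, so i.
C#-E-G# has root C#, degree 4 in G# minor, so iv.
F##-A#-C#-D#: dominant seventh chord on D# = scale degree 5 → V65.
G#-B-D#: minor triad on G# = scale degree 1 → i.

i - iv - V65 - i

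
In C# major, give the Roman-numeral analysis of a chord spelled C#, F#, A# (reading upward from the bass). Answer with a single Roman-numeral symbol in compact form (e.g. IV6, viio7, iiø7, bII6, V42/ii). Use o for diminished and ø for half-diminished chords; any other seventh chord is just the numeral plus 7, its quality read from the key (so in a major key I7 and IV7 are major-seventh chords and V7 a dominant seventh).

IV64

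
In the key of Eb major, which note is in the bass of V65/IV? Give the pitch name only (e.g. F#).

G

The applied chord V65/IV is rooted on Eb: Eb-G-Bb-Db.
The figure 65 means first inversion — the third is in the bass.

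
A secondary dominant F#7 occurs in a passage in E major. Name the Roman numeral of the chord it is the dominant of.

The chord is a dominant seventh chord on F#.
A dominant resolves down a perfect fifth: F# → B. In E major, B is scale degree 5, i.e. V.

V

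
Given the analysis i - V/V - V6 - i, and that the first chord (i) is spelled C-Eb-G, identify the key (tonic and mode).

C minor

i is given as C-Eb-G — a minor triad with root C.
If C is scale degree 1 and the mode makes that degree carry a minor triad, the tonic is C and the mode is minor.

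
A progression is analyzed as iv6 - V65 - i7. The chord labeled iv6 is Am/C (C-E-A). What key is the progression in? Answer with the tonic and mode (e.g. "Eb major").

E minor

iv6 is given as C-E-A — a minor triad with root A.
iv6 on A implies A is the subdominant; that puts the tonic at E, and the lowercase numeral fits minor mode.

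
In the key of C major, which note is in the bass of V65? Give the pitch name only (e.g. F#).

B

V in C major has root G; the chord is G-B-D-F.
The figure 65 means first inversion — the third is in the bass.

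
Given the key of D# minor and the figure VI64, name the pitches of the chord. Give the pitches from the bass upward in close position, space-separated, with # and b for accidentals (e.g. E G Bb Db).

In D# minor, the sixth degree is B, and the diatonic chord built there is a major triad.
Stacking thirds from B gives B-D#-F#.
The figured bass 64 indicates second inversion, placing the fifth (F#) in the bass: F#-B-D#.

F# B D#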